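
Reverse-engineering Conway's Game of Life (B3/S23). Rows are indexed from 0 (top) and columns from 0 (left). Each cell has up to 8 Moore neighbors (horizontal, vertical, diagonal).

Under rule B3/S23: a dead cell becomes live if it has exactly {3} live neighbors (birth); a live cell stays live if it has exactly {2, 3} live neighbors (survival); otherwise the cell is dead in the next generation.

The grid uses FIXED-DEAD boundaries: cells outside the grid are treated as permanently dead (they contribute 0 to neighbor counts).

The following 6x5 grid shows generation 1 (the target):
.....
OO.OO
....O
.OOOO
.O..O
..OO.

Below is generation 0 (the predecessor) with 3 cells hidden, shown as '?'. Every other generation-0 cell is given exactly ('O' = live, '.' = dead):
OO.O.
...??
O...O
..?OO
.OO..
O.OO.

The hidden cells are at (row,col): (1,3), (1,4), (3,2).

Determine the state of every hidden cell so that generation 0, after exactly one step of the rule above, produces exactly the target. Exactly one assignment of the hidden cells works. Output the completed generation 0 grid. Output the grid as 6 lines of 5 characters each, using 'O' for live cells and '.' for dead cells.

Answer: OO.O.
....O
O...O
...OO
.OO..
O.OO.

Derivation:
Hidden generation-0 cells (in order): (1,3), (1,4), (3,2).
A hidden cell only influences target cells in its own 3x3 neighborhood. Try each of the 2^3 = 8 assignments, step the completed generation 0 forward once under B3/S23, and compare with the target:
  (1,3)=. (1,4)=. (3,2)=. -> step gives (1,3)='.' but target has 'O' -> reject
  (1,3)=. (1,4)=. (3,2)=O -> step gives (1,3)='.' but target has 'O' -> reject
  (1,3)=. (1,4)=O (3,2)=. -> step reproduces the target at every cell -> ACCEPT
  (1,3)=. (1,4)=O (3,2)=O -> step gives (3,1)='.' but target has 'O' -> reject
  (1,3)=O (1,4)=. (3,2)=. -> step gives (0,2)='O' but target has '.' -> reject
  (1,3)=O (1,4)=. (3,2)=O -> step gives (0,2)='O' but target has '.' -> reject
  (1,3)=O (1,4)=O (3,2)=. -> step gives (0,2)='O' but target has '.' -> reject
  (1,3)=O (1,4)=O (3,2)=O -> step gives (0,2)='O' but target has '.' -> reject
Unique solution: (1,3)=dead, (1,4)=live, (3,2)=dead.
Check: live-neighbor counts of every cell in the completed generation 0:
11212
33232
01143
23332
23453
14321
Applying B3/S23 to generation 0 with these counts gives:
.....
OO.OO
....O
.OOOO
.O..O
..OO.
which matches the target exactly.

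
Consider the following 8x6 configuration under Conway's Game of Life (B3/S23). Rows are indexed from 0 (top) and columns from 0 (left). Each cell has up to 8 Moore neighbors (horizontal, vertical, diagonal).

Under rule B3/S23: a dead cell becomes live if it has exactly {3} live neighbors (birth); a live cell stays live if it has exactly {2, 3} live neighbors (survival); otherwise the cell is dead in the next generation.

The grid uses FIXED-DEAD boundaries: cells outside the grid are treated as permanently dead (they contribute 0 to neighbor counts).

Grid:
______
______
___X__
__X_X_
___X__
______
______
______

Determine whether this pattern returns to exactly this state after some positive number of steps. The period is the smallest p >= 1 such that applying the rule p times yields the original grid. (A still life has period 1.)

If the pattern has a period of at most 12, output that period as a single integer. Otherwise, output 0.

Answer: 1

Derivation:
Simulating and comparing each generation to the original:
Gen 0 (original, given above): 4 live cells
Gen 1: 4 live cells, MATCHES original -> period = 1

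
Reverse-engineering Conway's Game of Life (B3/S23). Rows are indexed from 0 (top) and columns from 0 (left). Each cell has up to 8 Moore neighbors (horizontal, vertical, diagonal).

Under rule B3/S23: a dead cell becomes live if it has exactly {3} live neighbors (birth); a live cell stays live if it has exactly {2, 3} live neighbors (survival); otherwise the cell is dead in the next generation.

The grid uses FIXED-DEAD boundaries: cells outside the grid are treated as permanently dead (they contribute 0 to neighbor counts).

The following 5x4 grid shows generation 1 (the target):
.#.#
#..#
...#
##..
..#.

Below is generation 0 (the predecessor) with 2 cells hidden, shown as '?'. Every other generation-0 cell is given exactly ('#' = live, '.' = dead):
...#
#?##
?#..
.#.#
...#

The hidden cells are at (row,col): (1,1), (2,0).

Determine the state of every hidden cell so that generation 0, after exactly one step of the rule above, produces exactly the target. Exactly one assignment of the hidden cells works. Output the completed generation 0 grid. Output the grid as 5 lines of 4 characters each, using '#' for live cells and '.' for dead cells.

Hidden generation-0 cells (in order): (1,1), (2,0).
A hidden cell only influences target cells in its own 3x3 neighborhood. Try each of the 2^2 = 4 assignments, step the completed generation 0 forward once under B3/S23, and compare with the target:
  (1,1)=. (2,0)=. -> step gives (0,1)='.' but target has '#' -> reject
  (1,1)=. (2,0)=# -> step gives (0,1)='.' but target has '#' -> reject
  (1,1)=# (2,0)=. -> step gives (1,1)='#' but target has '.' -> reject
  (1,1)=# (2,0)=# -> step reproduces the target at every cell -> ACCEPT
Unique solution: (1,1)=live, (2,0)=live.
Check: live-neighbor counts of every cell in the completed generation 0:
2342
3442
4563
3241
1131
Applying B3/S23 to generation 0 with these counts gives:
.#.#
#..#
...#
##..
..#.
which matches the target exactly.

Answer: ...#
####
##..
.#.#
...#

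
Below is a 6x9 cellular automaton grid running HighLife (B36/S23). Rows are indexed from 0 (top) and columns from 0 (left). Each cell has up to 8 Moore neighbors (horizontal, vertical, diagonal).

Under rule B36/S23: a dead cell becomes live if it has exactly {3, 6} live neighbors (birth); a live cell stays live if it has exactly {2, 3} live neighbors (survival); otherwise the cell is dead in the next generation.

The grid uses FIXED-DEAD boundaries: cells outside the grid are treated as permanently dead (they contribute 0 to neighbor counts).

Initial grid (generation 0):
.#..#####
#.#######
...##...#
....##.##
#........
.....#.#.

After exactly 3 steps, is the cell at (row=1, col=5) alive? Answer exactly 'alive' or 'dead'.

Simulating step by step:
Generation 0 (given above): 24 live cells
Generation 1: 17 live cells
.##.....#
.##......
..#..#.#.
...###.##
....##.##
.........
Generation 2: 14 live cells
.##......
...#.....
.##..#.##
...#..#..
...#.#.##
.........
Generation 3: 12 live cells
..#......
...#.....
..###.##.
...#.#...
....#.##.
.........

Cell (1,5) at generation 3: 0 -> dead

Answer: dead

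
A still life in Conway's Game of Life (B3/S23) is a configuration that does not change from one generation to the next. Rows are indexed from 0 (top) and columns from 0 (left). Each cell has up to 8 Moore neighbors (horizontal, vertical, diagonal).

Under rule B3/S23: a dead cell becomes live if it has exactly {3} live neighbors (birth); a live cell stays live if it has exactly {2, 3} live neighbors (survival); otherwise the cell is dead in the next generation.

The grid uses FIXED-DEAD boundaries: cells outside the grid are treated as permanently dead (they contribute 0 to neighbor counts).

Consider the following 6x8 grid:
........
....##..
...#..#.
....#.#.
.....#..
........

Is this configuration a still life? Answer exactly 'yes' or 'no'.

Answer: yes

Derivation:
Compute generation 1 and compare to generation 0 (given above):
Generation 1:
........
....##..
...#..#.
....#.#.
.....#..
........
The grids are IDENTICAL -> still life.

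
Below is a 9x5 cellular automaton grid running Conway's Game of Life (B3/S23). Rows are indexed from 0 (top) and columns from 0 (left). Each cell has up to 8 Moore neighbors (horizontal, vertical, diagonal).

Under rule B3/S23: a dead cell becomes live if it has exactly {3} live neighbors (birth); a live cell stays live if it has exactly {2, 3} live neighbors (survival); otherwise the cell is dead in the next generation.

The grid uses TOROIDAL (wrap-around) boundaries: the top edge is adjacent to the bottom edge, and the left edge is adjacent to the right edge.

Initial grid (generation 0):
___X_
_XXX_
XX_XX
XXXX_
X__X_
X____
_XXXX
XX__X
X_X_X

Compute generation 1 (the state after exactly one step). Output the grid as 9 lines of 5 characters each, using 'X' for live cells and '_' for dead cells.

Simulating step by step:
Generation 0 (given above): 25 live cells
Generation 1: 8 live cells
(generation 1 grid is the final answer)

Answer: X____
_X___
_____
_____
X__X_
X____
__XX_
_____
__X__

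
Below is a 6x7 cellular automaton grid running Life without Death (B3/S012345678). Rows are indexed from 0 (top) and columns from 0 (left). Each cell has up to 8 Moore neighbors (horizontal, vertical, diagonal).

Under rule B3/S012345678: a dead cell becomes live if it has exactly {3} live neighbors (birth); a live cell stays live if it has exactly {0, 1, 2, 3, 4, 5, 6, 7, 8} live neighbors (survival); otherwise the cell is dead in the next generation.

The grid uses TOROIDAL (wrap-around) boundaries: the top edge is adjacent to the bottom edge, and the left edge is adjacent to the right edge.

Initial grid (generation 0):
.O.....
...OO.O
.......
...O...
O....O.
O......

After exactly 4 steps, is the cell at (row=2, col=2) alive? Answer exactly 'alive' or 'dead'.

Simulating step by step:
Generation 0 (given above): 8 live cells
Generation 1: 14 live cells
OO.....
...OO.O
...OO..
...O...
O....OO
OO....O
Generation 2: 25 live cells
OOO..O.
O.OOOOO
..OOOO.
...O.OO
OO...OO
OO...OO
Generation 3: 30 live cells
OOO..O.
O.OOOOO
OOOOOO.
.O.O.OO
OOO..OO
OO..OOO
Generation 4: 32 live cells
OOO..O.
O.OOOOO
OOOOOO.
.O.O.OO
OOOO.OO
OO.OOOO

Cell (2,2) at generation 4: 1 -> alive

Answer: alive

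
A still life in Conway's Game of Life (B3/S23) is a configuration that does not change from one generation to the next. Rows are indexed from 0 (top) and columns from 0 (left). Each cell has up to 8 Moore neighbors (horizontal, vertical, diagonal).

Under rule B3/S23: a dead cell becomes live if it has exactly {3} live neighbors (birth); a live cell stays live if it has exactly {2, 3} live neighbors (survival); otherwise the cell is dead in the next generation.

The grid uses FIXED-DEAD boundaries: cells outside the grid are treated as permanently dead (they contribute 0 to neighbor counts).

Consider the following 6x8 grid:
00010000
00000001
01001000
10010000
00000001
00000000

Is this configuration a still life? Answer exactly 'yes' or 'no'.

Answer: no

Derivation:
Compute generation 1 and compare to generation 0 (given above):
Generation 1:
00000000
00000000
00000000
00000000
00000000
00000000
Cell (0,3) differs: gen0=1 vs gen1=0 -> NOT a still life.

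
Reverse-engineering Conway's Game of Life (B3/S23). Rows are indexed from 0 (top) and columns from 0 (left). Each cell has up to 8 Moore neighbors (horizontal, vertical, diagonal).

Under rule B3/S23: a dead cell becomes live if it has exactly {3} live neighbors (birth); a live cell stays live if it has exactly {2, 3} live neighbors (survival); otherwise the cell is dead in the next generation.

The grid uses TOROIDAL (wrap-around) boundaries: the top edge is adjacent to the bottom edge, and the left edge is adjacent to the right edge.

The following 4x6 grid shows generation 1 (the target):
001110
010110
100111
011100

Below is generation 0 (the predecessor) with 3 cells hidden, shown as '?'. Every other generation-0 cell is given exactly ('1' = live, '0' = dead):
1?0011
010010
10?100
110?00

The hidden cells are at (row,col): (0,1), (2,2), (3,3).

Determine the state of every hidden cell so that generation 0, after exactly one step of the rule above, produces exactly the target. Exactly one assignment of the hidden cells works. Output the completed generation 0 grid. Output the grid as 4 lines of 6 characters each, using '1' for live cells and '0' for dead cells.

Answer: 100011
010010
100100
110100

Derivation:
Hidden generation-0 cells (in order): (0,1), (2,2), (3,3).
A hidden cell only influences target cells in its own 3x3 neighborhood. Try each of the 2^3 = 8 assignments, step the completed generation 0 forward once under B3/S23, and compare with the target:
  (0,1)=0 (2,2)=0 (3,3)=0 -> step gives (0,2)='0' but target has '1' -> reject
  (0,1)=0 (2,2)=0 (3,3)=1 -> step reproduces the target at every cell -> ACCEPT
  (0,1)=0 (2,2)=1 (3,3)=0 -> step gives (0,2)='0' but target has '1' -> reject
  (0,1)=0 (2,2)=1 (3,3)=1 -> step gives (1,2)='1' but target has '0' -> reject
  (0,1)=1 (2,2)=0 (3,3)=0 -> step gives (0,3)='0' but target has '1' -> reject
  (0,1)=1 (2,2)=0 (3,3)=1 -> step gives (0,2)='0' but target has '1' -> reject
  (0,1)=1 (2,2)=1 (3,3)=0 -> step gives (0,3)='0' but target has '1' -> reject
  (0,1)=1 (2,2)=1 (3,3)=1 -> step gives (0,2)='0' but target has '1' -> reject
Unique solution: (0,1)=dead, (2,2)=dead, (3,3)=live.
Check: live-neighbor counts of every cell in the completed generation 0:
443334
422335
344233
433245
Applying B3/S23 to generation 0 with these counts gives:
001110
010110
100111
011100
which matches the target exactly.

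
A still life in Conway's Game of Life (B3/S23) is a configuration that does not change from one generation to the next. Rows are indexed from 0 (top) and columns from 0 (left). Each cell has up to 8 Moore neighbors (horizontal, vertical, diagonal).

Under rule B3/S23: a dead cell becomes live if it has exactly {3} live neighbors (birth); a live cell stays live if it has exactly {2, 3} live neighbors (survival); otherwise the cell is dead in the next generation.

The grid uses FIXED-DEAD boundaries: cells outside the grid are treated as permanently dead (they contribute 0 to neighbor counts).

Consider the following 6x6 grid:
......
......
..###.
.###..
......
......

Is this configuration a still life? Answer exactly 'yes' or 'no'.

Answer: no

Derivation:
Compute generation 1 and compare to generation 0 (given above):
Generation 1:
......
...#..
.#..#.
.#..#.
..#...
......
Cell (1,3) differs: gen0=0 vs gen1=1 -> NOT a still life.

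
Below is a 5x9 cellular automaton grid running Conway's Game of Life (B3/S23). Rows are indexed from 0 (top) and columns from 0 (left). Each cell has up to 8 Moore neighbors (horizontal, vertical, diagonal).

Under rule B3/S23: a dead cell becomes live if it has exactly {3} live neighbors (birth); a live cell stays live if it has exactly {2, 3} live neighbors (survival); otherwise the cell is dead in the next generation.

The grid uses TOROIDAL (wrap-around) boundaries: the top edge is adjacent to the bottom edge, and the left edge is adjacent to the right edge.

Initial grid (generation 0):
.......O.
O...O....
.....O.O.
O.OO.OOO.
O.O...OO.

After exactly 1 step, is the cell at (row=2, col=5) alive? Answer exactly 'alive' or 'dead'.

Simulating step by step:
Generation 0 (given above): 15 live cells
Generation 1: 16 live cells
.O....OO.
......O.O
.O.O.O.O.
..OOOO...
..OO.O...

Cell (2,5) at generation 1: 1 -> alive

Answer: alive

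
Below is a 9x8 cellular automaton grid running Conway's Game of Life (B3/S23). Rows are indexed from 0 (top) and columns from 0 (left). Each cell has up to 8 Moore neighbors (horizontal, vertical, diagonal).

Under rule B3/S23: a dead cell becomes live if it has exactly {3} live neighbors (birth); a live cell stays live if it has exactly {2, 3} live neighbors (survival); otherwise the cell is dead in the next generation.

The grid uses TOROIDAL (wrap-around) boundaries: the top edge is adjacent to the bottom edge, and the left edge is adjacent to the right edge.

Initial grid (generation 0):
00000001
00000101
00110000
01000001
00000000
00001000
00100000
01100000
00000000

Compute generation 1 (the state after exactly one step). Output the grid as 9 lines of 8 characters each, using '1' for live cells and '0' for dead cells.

Answer: 00000010
00000010
10100010
00100000
00000000
00000000
01110000
01100000
00000000

Derivation:
Simulating step by step:
Generation 0 (given above): 11 live cells
Generation 1: 11 live cells
(generation 1 grid is the final answer)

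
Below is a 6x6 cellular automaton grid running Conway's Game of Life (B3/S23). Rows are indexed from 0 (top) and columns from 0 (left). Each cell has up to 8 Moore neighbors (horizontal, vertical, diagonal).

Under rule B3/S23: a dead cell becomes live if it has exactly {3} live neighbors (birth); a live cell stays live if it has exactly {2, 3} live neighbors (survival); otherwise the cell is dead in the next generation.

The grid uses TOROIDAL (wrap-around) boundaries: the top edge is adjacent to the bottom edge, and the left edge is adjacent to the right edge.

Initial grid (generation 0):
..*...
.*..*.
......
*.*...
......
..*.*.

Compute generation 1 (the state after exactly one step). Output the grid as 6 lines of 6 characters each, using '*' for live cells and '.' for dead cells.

Answer: .**...
......
.*....
......
.*.*..
...*..

Derivation:
Simulating step by step:
Generation 0 (given above): 7 live cells
Generation 1: 6 live cells
(generation 1 grid is the final answer)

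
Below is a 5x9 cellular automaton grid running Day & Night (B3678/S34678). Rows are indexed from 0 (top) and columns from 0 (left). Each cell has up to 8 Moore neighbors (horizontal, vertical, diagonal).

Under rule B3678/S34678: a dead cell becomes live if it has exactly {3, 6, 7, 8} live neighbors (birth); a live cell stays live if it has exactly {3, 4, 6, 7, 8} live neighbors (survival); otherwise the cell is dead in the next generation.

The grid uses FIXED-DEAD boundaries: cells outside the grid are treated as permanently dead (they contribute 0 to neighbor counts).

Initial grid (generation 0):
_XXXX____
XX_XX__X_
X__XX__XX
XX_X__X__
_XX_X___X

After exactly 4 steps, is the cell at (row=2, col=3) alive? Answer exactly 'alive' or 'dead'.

Simulating step by step:
Generation 0 (given above): 22 live cells
Generation 1: 26 live cells
XXXXX____
XXXX_X__X
X__XXXXX_
XX_X_X__X
XXXX_____
Generation 2: 29 live cells
X__XX____
XXXXXX_X_
XXXXXXXXX
X_XXXX_X_
XXX_X____
Generation 3: 30 live cells
___XXX___
XXXXX__XX
XXXXXXXXX
XXXXX__XX
_XX_XX___
Generation 4: 29 live cells
_X_XX____
X_XXXX_XX
_XXXXXXX_
XXXXXX_XX
XXX_X____

Cell (2,3) at generation 4: 1 -> alive

Answer: alive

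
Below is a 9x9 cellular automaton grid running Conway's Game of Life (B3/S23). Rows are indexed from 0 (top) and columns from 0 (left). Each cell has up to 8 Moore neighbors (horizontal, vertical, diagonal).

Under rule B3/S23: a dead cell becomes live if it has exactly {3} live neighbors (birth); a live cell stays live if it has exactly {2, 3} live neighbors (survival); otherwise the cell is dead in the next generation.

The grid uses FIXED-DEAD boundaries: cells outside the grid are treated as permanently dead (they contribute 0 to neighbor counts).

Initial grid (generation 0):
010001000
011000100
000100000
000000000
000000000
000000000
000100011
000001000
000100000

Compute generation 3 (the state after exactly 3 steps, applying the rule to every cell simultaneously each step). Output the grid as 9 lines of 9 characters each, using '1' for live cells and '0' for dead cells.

Simulating step by step:
Generation 0 (given above): 11 live cells
Generation 1: 6 live cells
011000000
011000000
001000000
000000000
000000000
000000000
000000000
000010000
000000000
Generation 2: 5 live cells
011000000
000100000
011000000
000000000
000000000
000000000
000000000
000000000
000000000
Generation 3: 3 live cells
(generation 3 grid is the final answer)

Answer: 001000000
000100000
001000000
000000000
000000000
000000000
000000000
000000000
000000000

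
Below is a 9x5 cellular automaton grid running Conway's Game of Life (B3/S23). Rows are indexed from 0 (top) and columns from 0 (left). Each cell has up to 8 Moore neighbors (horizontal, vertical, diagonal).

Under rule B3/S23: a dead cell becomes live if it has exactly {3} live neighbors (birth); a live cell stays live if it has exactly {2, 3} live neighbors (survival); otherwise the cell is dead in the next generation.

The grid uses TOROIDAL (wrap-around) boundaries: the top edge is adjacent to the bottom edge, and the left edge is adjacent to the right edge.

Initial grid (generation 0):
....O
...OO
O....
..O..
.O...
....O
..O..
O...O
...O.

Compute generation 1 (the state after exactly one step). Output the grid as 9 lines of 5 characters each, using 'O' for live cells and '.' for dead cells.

Answer: ....O
O..OO
...OO
.O...
.....
.....
O..OO
...OO
O..O.

Derivation:
Simulating step by step:
Generation 0 (given above): 11 live cells
Generation 1: 14 live cells
(generation 1 grid is the final answer)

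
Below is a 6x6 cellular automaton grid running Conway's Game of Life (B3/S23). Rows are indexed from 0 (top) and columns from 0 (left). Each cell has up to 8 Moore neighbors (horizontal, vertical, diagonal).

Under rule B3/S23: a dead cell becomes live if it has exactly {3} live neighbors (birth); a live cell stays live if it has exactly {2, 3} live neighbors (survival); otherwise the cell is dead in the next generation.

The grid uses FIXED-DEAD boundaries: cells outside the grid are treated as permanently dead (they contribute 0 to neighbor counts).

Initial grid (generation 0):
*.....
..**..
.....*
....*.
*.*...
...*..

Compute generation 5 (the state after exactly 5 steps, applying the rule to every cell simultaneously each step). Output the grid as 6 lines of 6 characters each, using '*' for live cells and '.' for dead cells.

Simulating step by step:
Generation 0 (given above): 8 live cells
Generation 1: 3 live cells
......
......
...**.
......
...*..
......
Generation 2: 2 live cells
......
......
......
...**.
......
......
Generation 3: 0 live cells
......
......
......
......
......
......
Generation 4: 0 live cells
......
......
......
......
......
......
Generation 5: 0 live cells
(generation 5 grid is the final answer)

Answer: ......
......
......
......
......
......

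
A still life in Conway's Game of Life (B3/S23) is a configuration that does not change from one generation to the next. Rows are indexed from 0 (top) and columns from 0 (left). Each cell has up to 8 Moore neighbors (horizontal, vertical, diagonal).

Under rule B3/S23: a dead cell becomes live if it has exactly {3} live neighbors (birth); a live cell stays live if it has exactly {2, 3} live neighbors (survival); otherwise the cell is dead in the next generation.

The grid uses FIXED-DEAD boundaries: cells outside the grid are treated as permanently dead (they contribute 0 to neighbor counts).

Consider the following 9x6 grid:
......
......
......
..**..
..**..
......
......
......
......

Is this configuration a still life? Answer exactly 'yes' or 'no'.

Answer: yes

Derivation:
Compute generation 1 and compare to generation 0 (given above):
Generation 1:
......
......
......
..**..
..**..
......
......
......
......
The grids are IDENTICAL -> still life.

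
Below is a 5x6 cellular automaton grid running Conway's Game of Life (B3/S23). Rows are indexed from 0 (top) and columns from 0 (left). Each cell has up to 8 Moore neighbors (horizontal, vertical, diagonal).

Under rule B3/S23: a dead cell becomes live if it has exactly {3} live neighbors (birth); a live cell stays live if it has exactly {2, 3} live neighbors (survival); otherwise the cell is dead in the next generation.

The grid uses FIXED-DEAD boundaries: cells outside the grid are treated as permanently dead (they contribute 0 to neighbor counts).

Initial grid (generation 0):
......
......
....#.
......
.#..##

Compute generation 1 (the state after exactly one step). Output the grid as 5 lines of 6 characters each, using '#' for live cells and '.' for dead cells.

Simulating step by step:
Generation 0 (given above): 4 live cells
Generation 1: 2 live cells
(generation 1 grid is the final answer)

Answer: ......
......
......
....##
......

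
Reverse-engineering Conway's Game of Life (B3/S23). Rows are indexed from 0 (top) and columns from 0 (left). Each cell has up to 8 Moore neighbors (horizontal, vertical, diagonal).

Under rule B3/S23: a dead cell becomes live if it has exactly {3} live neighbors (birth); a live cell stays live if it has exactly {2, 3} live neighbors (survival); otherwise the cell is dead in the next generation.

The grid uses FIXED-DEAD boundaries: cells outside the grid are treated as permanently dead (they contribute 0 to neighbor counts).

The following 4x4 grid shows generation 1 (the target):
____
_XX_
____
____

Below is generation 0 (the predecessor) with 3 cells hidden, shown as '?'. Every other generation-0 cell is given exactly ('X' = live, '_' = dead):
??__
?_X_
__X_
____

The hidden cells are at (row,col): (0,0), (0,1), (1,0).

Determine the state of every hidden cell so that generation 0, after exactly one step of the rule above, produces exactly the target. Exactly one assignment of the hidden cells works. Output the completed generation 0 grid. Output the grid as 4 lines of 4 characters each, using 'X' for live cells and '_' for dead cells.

Hidden generation-0 cells (in order): (0,0), (0,1), (1,0).
A hidden cell only influences target cells in its own 3x3 neighborhood. Try each of the 2^3 = 8 assignments, step the completed generation 0 forward once under B3/S23, and compare with the target:
  (0,0)=_ (0,1)=_ (1,0)=_ -> step gives (1,1)='_' but target has 'X' -> reject
  (0,0)=_ (0,1)=_ (1,0)=X -> step gives (1,2)='_' but target has 'X' -> reject
  (0,0)=_ (0,1)=X (1,0)=_ -> step reproduces the target at every cell -> ACCEPT
  (0,0)=_ (0,1)=X (1,0)=X -> step gives (0,1)='X' but target has '_' -> reject
  (0,0)=X (0,1)=_ (1,0)=_ -> step gives (1,2)='_' but target has 'X' -> reject
  (0,0)=X (0,1)=_ (1,0)=X -> step gives (0,1)='X' but target has '_' -> reject
  (0,0)=X (0,1)=X (1,0)=_ -> step gives (0,1)='X' but target has '_' -> reject
  (0,0)=X (0,1)=X (1,0)=X -> step gives (0,0)='X' but target has '_' -> reject
Unique solution: (0,0)=dead, (0,1)=live, (1,0)=dead.
Check: live-neighbor counts of every cell in the completed generation 0:
1121
1322
0212
0111
Applying B3/S23 to generation 0 with these counts gives:
____
_XX_
____
____
which matches the target exactly.

Answer: _X__
__X_
__X_
____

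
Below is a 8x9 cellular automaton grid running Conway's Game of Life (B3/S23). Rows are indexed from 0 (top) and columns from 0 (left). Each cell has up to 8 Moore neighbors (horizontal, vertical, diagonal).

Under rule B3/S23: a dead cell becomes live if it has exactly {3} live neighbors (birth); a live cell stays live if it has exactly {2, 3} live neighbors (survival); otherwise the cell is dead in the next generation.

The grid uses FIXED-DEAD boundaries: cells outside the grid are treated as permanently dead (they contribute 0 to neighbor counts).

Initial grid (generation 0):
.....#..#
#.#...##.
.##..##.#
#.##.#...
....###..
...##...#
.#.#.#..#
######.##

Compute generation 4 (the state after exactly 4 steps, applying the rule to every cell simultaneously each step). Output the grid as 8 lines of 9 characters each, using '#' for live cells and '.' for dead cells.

Answer: .......#.
.......##
.......#.
##...###.
##.#.#...
###......
#...#....
####.....

Derivation:
Simulating step by step:
Generation 0 (given above): 33 live cells
Generation 1: 28 live cells
......##.
..#.....#
#...##...
..##...#.
..#...#..
..##..##.
##...##.#
##.#.####
Generation 2: 26 live cells
.......#.
.....###.
.##.#....
.######..
.#....#..
..##.....
#..#....#
###.##..#
Generation 3: 20 live cells
.......#.
.....###.
.#.....#.
#...#.#..
.#....#..
.###.....
#........
#####....
Generation 4: 22 live cells
(generation 4 grid is the final answer)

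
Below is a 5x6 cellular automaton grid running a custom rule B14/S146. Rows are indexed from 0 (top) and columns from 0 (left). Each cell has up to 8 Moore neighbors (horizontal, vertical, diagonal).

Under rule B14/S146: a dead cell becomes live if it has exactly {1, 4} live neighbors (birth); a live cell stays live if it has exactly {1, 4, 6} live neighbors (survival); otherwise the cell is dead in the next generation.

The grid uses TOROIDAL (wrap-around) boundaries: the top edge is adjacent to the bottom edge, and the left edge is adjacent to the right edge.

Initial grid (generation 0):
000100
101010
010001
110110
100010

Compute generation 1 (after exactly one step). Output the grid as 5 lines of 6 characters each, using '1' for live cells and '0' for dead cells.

Simulating step by step:
Generation 0 (given above): 12 live cells
Generation 1: 9 live cells
(generation 1 grid is the final answer)

Answer: 000001
000000
011111
100000
000101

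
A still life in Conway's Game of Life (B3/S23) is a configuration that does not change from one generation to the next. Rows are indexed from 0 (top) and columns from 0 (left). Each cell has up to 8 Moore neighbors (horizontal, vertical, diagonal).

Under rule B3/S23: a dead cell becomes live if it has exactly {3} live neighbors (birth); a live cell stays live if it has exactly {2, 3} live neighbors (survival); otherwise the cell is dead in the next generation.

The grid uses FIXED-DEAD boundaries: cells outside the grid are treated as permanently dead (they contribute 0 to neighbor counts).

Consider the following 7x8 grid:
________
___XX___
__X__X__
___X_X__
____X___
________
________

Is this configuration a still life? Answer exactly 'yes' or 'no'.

Answer: yes

Derivation:
Compute generation 1 and compare to generation 0 (given above):
Generation 1:
________
___XX___
__X__X__
___X_X__
____X___
________
________
The grids are IDENTICAL -> still life.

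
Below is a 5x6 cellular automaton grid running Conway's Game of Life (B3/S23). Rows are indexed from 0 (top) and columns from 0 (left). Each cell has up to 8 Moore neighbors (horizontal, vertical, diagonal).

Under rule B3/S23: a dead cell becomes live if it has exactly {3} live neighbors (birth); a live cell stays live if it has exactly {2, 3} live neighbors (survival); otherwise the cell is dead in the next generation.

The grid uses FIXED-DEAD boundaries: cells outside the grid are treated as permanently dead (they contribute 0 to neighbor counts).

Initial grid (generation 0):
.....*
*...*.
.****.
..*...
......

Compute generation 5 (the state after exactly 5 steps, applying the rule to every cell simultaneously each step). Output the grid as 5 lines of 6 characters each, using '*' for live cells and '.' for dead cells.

Answer: ....**
....**
.**..*
*..**.
.*....

Derivation:
Simulating step by step:
Generation 0 (given above): 8 live cells
Generation 1: 9 live cells
......
.**.**
.**.*.
.**...
......
Generation 2: 10 live cells
......
.**.**
*...**
.***..
......
Generation 3: 11 live cells
......
.*.***
*....*
.****.
..*...
Generation 4: 11 live cells
....*.
....**
*....*
.****.
.**...
Generation 5: 11 live cells
(generation 5 grid is the final answer)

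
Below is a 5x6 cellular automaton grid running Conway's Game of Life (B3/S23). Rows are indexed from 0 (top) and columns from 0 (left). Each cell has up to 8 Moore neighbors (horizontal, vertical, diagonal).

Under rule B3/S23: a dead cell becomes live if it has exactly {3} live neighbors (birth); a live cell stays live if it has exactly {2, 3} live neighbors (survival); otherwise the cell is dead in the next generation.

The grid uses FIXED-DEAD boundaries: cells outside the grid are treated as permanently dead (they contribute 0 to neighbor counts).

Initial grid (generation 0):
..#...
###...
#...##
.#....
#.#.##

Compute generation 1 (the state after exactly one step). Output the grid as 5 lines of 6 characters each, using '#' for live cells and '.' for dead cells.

Simulating step by step:
Generation 0 (given above): 12 live cells
Generation 1: 10 live cells
(generation 1 grid is the final answer)

Answer: ..#...
#.##..
#.#...
##.#..
.#....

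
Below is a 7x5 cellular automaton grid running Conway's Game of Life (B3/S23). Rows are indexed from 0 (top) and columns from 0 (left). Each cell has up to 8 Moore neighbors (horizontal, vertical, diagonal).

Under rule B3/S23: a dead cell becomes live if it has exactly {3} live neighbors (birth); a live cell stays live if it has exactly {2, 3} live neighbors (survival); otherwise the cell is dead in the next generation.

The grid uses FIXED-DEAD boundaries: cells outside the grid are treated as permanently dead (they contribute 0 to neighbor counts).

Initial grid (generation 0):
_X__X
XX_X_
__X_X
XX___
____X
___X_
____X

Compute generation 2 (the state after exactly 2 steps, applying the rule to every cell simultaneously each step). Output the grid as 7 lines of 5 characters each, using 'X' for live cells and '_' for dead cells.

Simulating step by step:
Generation 0 (given above): 12 live cells
Generation 1: 13 live cells
XXX__
XX_XX
__XX_
_X_X_
_____
___XX
_____
Generation 2: 10 live cells
(generation 2 grid is the final answer)

Answer: X_XX_
X___X
X____
___X_
__XXX
_____
_____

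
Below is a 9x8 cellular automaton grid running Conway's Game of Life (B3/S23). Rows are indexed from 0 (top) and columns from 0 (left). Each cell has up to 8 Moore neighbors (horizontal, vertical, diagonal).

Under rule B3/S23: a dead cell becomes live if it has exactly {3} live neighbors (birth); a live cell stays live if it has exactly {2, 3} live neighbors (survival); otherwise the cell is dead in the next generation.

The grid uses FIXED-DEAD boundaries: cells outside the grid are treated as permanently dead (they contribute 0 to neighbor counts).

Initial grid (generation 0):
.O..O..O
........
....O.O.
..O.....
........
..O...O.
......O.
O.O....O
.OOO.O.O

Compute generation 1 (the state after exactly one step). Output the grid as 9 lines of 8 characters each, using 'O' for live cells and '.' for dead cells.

Answer: ........
.....O..
........
........
........
........
.O....OO
..OO...O
.OOO..O.

Derivation:
Simulating step by step:
Generation 0 (given above): 17 live cells
Generation 1: 11 live cells
(generation 1 grid is the final answer)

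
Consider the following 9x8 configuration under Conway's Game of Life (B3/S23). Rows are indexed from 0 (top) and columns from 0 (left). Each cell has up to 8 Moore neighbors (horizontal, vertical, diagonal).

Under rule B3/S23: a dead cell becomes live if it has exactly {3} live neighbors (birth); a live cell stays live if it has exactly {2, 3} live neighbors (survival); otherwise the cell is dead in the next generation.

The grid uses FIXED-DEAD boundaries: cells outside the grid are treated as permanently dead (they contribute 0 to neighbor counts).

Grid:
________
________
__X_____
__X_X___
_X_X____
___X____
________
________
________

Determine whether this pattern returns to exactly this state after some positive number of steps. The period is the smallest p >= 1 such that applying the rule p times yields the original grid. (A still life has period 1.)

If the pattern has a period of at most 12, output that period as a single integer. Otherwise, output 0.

Simulating and comparing each generation to the original:
Gen 0 (original, given above): 6 live cells
Gen 1: 6 live cells, differs from original
Gen 2: 6 live cells, MATCHES original -> period = 2

Answer: 2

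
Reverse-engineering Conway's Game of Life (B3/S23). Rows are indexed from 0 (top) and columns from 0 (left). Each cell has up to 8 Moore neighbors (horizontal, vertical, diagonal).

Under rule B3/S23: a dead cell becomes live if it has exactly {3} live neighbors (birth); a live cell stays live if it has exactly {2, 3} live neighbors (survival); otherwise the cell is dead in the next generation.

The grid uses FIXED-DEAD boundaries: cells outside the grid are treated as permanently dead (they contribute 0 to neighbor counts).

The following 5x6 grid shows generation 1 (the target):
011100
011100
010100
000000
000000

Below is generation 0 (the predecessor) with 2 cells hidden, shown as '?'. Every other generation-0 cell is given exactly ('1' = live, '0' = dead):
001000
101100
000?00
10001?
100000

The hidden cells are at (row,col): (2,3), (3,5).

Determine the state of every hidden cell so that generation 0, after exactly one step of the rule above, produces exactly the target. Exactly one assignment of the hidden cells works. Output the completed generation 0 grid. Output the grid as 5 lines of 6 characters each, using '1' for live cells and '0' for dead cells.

Answer: 001000
101100
000000
100010
100000

Derivation:
Hidden generation-0 cells (in order): (2,3), (3,5).
A hidden cell only influences target cells in its own 3x3 neighborhood. Try each of the 2^2 = 4 assignments, step the completed generation 0 forward once under B3/S23, and compare with the target:
  (2,3)=0 (3,5)=0 -> step reproduces the target at every cell -> ACCEPT
  (2,3)=0 (3,5)=1 -> step gives (2,4)='1' but target has '0' -> reject
  (2,3)=1 (3,5)=0 -> step gives (2,2)='1' but target has '0' -> reject
  (2,3)=1 (3,5)=1 -> step gives (2,2)='1' but target has '0' -> reject
Unique solution: (2,3)=dead, (3,5)=dead.
Check: live-neighbor counts of every cell in the completed generation 0:
132310
032210
232321
120101
120111
Applying B3/S23 to generation 0 with these counts gives:
011100
011100
010100
000000
000000
which matches the target exactly.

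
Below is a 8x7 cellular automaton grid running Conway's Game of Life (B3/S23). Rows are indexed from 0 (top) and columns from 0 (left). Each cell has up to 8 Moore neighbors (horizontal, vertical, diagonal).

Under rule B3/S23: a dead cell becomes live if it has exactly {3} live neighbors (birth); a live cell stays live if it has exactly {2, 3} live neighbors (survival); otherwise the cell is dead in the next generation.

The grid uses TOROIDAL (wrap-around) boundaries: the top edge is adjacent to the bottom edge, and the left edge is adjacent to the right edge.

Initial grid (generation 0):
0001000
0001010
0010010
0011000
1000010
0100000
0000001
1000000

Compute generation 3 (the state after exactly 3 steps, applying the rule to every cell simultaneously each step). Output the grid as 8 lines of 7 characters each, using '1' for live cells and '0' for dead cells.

Simulating step by step:
Generation 0 (given above): 12 live cells
Generation 1: 14 live cells
0000100
0011000
0010000
0111101
0110000
1000001
1000000
0000000
Generation 2: 11 live cells
0001000
0011000
0000100
1000000
0000011
1000001
1000001
0000000
Generation 3: 11 live cells
(generation 3 grid is the final answer)

Answer: 0011000
0011100
0001000
0000011
0000010
0000000
1000001
0000000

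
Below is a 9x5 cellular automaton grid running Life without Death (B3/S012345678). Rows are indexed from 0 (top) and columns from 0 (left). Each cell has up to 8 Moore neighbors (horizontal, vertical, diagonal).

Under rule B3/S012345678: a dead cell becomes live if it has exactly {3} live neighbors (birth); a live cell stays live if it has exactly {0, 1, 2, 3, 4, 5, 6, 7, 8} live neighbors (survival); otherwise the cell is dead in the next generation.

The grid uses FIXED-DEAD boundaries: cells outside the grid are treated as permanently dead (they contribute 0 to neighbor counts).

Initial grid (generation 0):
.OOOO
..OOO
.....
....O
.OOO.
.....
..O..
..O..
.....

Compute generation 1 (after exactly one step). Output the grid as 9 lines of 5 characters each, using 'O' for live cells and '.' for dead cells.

Answer: .OOOO
.OOOO
....O
..OOO
.OOO.
.O.O.
..O..
..O..
.....

Derivation:
Simulating step by step:
Generation 0 (given above): 13 live cells
Generation 1: 19 live cells
(generation 1 grid is the final answer)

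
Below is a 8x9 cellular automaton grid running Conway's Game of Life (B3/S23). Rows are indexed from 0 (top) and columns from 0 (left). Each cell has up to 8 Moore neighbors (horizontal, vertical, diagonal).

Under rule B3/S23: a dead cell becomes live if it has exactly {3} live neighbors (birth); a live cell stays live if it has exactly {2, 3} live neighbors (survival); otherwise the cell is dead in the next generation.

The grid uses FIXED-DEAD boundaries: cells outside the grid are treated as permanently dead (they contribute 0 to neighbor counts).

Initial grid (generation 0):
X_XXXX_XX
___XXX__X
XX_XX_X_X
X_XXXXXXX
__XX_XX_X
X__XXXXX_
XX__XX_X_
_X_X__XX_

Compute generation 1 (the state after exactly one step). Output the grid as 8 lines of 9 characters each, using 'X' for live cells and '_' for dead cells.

Answer: __X__XXXX
X_______X
XX______X
X_______X
________X
X_______X
XX______X
XXX_XXXX_

Derivation:
Simulating step by step:
Generation 0 (given above): 45 live cells
Generation 1: 25 live cells
(generation 1 grid is the final answer)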